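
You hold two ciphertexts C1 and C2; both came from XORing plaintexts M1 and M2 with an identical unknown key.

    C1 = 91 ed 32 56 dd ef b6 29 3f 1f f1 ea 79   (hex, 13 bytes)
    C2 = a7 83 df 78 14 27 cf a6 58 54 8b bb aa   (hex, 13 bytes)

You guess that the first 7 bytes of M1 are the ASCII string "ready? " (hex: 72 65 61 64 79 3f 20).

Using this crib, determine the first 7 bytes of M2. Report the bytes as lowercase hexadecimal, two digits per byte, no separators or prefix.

First, C1 ⊕ C2 = (M1 ⊕ K) ⊕ (M2 ⊕ K) = M1 ⊕ M2, so the key drops out. Then M2 = (M1 ⊕ M2) ⊕ M1 over the first 7 bytes.
byte 0: (91 XOR a7) XOR 72 = 36 XOR 72 = 44
byte 1: (ed XOR 83) XOR 65 = 6e XOR 65 = 0b
byte 2: (32 XOR df) XOR 61 = ed XOR 61 = 8c
byte 3: (56 XOR 78) XOR 64 = 2e XOR 64 = 4a
byte 4: (dd XOR 14) XOR 79 = c9 XOR 79 = b0
byte 5: (ef XOR 27) XOR 3f = c8 XOR 3f = f7
byte 6: (b6 XOR cf) XOR 20 = 79 XOR 20 = 59

440b8c4ab0f759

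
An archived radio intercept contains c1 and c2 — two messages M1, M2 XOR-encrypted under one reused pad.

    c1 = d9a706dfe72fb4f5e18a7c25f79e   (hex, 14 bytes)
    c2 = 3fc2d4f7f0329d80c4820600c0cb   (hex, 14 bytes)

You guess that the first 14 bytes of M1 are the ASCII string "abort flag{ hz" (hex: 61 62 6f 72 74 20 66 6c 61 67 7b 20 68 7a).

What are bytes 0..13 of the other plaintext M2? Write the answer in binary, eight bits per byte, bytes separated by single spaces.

10000111 00000111 10111101 01011010 01100011 00111101 01001111 00011001 01000100 01101111 00000001 00000101 01011111 00101111

First, c1 ⊕ c2 = (M1 ⊕ K) ⊕ (M2 ⊕ K) = M1 ⊕ M2, so the key drops out. Then M2 = (M1 ⊕ M2) ⊕ M1 over the first 14 bytes.
byte 0: (d9 ⊕ 3f) ⊕ 61 = e6 ⊕ 61 = 87
byte 1: (a7 ⊕ c2) ⊕ 62 = 65 ⊕ 62 = 07
byte 2: (06 ⊕ d4) ⊕ 6f = d2 ⊕ 6f = bd
byte 3: (df ⊕ f7) ⊕ 72 = 28 ⊕ 72 = 5a
byte 4: (e7 ⊕ f0) ⊕ 74 = 17 ⊕ 74 = 63
byte 5: (2f ⊕ 32) ⊕ 20 = 1d ⊕ 20 = 3d
byte 6: (b4 ⊕ 9d) ⊕ 66 = 29 ⊕ 66 = 4f
byte 7: (f5 ⊕ 80) ⊕ 6c = 75 ⊕ 6c = 19
byte 8: (e1 ⊕ c4) ⊕ 61 = 25 ⊕ 61 = 44
byte 9: (8a ⊕ 82) ⊕ 67 = 08 ⊕ 67 = 6f
byte 10: (7c ⊕ 06) ⊕ 7b = 7a ⊕ 7b = 01
byte 11: (25 ⊕ 00) ⊕ 20 = 25 ⊕ 20 = 05
byte 12: (f7 ⊕ c0) ⊕ 68 = 37 ⊕ 68 = 5f
byte 13: (9e ⊕ cb) ⊕ 7a = 55 ⊕ 7a = 2f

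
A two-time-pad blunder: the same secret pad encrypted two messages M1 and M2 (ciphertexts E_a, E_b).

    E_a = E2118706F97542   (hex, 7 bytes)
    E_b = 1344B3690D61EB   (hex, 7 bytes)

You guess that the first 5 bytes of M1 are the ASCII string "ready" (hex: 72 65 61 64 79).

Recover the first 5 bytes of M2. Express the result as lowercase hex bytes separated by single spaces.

First, E_a ⊕ E_b = (M1 ⊕ K) ⊕ (M2 ⊕ K) = M1 ⊕ M2, so the key drops out. Then M2 = (M1 ⊕ M2) ⊕ M1 over the first 5 bytes.
byte 0: (e2 ^ 13) ^ 72 = f1 ^ 72 = 83
byte 1: (11 ^ 44) ^ 65 = 55 ^ 65 = 30
byte 2: (87 ^ b3) ^ 61 = 34 ^ 61 = 55
byte 3: (06 ^ 69) ^ 64 = 6f ^ 64 = 0b
byte 4: (f9 ^ 0d) ^ 79 = f4 ^ 79 = 8d

83 30 55 0b 8d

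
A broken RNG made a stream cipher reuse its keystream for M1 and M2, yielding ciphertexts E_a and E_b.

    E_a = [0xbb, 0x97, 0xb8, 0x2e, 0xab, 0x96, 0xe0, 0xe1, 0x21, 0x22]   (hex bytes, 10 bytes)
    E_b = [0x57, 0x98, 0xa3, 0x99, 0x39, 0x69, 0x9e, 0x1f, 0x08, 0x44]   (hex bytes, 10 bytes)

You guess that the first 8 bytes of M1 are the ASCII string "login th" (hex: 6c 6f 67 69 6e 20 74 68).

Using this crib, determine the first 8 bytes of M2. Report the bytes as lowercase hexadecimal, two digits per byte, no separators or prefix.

80607cdefcdf0a96

First, E_a ⊕ E_b = (M1 ⊕ K) ⊕ (M2 ⊕ K) = M1 ⊕ M2, so the key drops out. Then M2 = (M1 ⊕ M2) ⊕ M1 over the first 8 bytes.
byte 0: (bb ^ 57) ^ 6c = ec ^ 6c = 80
byte 1: (97 ^ 98) ^ 6f = 0f ^ 6f = 60
byte 2: (b8 ^ a3) ^ 67 = 1b ^ 67 = 7c
byte 3: (2e ^ 99) ^ 69 = b7 ^ 69 = de
byte 4: (ab ^ 39) ^ 6e = 92 ^ 6e = fc
byte 5: (96 ^ 69) ^ 20 = ff ^ 20 = df
byte 6: (e0 ^ 9e) ^ 74 = 7e ^ 74 = 0a
byte 7: (e1 ^ 1f) ^ 68 = fe ^ 68 = 96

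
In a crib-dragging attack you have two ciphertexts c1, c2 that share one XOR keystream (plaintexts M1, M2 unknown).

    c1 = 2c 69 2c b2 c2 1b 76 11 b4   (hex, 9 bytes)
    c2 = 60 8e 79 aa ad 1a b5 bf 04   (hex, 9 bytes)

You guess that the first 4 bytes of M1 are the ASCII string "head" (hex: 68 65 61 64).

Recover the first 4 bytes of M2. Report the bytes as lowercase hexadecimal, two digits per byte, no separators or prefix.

First, c1 ⊕ c2 = (M1 ⊕ K) ⊕ (M2 ⊕ K) = M1 ⊕ M2, so the key drops out. Then M2 = (M1 ⊕ M2) ⊕ M1 over the first 4 bytes.
byte 0: (2c ^ 60) ^ 68 = 4c ^ 68 = 24
byte 1: (69 ^ 8e) ^ 65 = e7 ^ 65 = 82
byte 2: (2c ^ 79) ^ 61 = 55 ^ 61 = 34
byte 3: (b2 ^ aa) ^ 64 = 18 ^ 64 = 7c

2482347c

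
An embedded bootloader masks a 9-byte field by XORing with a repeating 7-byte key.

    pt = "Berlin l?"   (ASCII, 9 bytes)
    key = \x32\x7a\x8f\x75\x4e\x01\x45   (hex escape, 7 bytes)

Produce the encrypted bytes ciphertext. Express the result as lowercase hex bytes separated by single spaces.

70 1f fd 19 27 6f 65 5e 45

The 7-byte key repeats, so the effective keystream is 32 7a 8f 75 4e 01 45 32 7a.
byte 0: 01000010 ⊕ 00110010 = 01110000
byte 1: 01100101 ⊕ 01111010 = 00011111
byte 2: 01110010 ⊕ 10001111 = 11111101
byte 3: 01101100 ⊕ 01110101 = 00011001
byte 4: 01101001 ⊕ 01001110 = 00100111
byte 5: 01101110 ⊕ 00000001 = 01101111
byte 6: 00100000 ⊕ 01000101 = 01100101
byte 7: 01101100 ⊕ 00110010 = 01011110
byte 8: 00111111 ⊕ 01111010 = 01000101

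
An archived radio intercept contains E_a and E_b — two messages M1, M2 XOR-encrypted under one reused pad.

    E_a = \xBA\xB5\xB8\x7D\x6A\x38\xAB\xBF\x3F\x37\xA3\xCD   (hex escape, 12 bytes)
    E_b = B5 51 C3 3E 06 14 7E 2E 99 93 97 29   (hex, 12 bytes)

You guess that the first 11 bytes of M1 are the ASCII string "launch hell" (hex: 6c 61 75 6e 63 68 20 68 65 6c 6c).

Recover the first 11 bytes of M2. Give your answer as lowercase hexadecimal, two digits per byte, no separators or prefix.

First, E_a ⊕ E_b = (M1 ⊕ K) ⊕ (M2 ⊕ K) = M1 ⊕ M2, so the key drops out. Then M2 = (M1 ⊕ M2) ⊕ M1 over the first 11 bytes.
byte 0: (ba xor b5) xor 6c = 0f xor 6c = 63
byte 1: (b5 xor 51) xor 61 = e4 xor 61 = 85
byte 2: (b8 xor c3) xor 75 = 7b xor 75 = 0e
byte 3: (7d xor 3e) xor 6e = 43 xor 6e = 2d
byte 4: (6a xor 06) xor 63 = 6c xor 63 = 0f
byte 5: (38 xor 14) xor 68 = 2c xor 68 = 44
byte 6: (ab xor 7e) xor 20 = d5 xor 20 = f5
byte 7: (bf xor 2e) xor 68 = 91 xor 68 = f9
byte 8: (3f xor 99) xor 65 = a6 xor 65 = c3
byte 9: (37 xor 93) xor 6c = a4 xor 6c = c8
byte 10: (a3 xor 97) xor 6c = 34 xor 6c = 58

63850e2d0f44f5f9c3c858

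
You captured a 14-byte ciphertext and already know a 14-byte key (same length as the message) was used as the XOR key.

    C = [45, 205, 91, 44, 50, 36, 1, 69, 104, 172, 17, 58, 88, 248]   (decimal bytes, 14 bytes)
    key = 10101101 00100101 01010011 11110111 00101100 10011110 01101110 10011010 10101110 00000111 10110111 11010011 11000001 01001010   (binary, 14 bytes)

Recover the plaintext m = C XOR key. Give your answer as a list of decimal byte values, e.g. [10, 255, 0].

XOR is its own inverse, so applying the key byte-wise gives the result directly.
byte 0:  45 XOR 173 = 128
byte 1: 205 XOR  37 = 232
byte 2:  91 XOR  83 =   8
byte 3:  44 XOR 247 = 219
byte 4:  50 XOR  44 =  30
byte 5:  36 XOR 158 = 186
byte 6:   1 XOR 110 = 111
byte 7:  69 XOR 154 = 223
byte 8: 104 XOR 174 = 198
byte 9: 172 XOR   7 = 171
byte 10:  17 XOR 183 = 166
byte 11:  58 XOR 211 = 233
byte 12:  88 XOR 193 = 153
byte 13: 248 XOR  74 = 178

[128, 232, 8, 219, 30, 186, 111, 223, 198, 171, 166, 233, 153, 178]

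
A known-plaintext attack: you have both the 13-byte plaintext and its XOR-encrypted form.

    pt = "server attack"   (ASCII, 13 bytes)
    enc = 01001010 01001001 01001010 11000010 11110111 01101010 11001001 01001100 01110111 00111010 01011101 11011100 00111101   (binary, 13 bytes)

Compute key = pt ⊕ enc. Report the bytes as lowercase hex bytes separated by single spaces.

Since enc = pt ⊕ key, XORing both sides with pt gives key = pt ⊕ enc.
73 ⊕ 4a = 39
65 ⊕ 49 = 2c
72 ⊕ 4a = 38
76 ⊕ c2 = b4
65 ⊕ f7 = 92
72 ⊕ 6a = 18
20 ⊕ c9 = e9
61 ⊕ 4c = 2d
74 ⊕ 77 = 03
74 ⊕ 3a = 4e
61 ⊕ 5d = 3c
63 ⊕ dc = bf
6b ⊕ 3d = 56

39 2c 38 b4 92 18 e9 2d 03 4e 3c bf 56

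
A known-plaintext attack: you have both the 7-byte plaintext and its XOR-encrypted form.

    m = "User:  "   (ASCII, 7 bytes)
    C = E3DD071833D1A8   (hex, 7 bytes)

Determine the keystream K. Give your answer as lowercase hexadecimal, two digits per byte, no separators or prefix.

Since C = m ⊕ K, XORing both sides with m gives K = m ⊕ C.
byte 0: 55 xor e3 = b6
byte 1: 73 xor dd = ae
byte 2: 65 xor 07 = 62
byte 3: 72 xor 18 = 6a
byte 4: 3a xor 33 = 09
byte 5: 20 xor d1 = f1
byte 6: 20 xor a8 = 88

b6ae626a09f188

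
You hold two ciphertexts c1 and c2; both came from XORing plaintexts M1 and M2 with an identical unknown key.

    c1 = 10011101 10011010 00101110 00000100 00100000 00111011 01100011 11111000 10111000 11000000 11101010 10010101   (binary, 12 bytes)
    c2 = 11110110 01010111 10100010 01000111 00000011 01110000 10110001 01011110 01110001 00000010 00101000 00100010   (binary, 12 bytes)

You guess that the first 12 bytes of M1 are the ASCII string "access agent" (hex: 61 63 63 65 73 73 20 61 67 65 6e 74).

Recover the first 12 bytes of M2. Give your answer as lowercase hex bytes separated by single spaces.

First, c1 ⊕ c2 = (M1 ⊕ K) ⊕ (M2 ⊕ K) = M1 ⊕ M2, so the key drops out. Then M2 = (M1 ⊕ M2) ⊕ M1 over the first 12 bytes.
byte 0: (9d XOR f6) XOR 61 = 6b XOR 61 = 0a
byte 1: (9a XOR 57) XOR 63 = cd XOR 63 = ae
byte 2: (2e XOR a2) XOR 63 = 8c XOR 63 = ef
byte 3: (04 XOR 47) XOR 65 = 43 XOR 65 = 26
byte 4: (20 XOR 03) XOR 73 = 23 XOR 73 = 50
byte 5: (3b XOR 70) XOR 73 = 4b XOR 73 = 38
byte 6: (63 XOR b1) XOR 20 = d2 XOR 20 = f2
byte 7: (f8 XOR 5e) XOR 61 = a6 XOR 61 = c7
byte 8: (b8 XOR 71) XOR 67 = c9 XOR 67 = ae
byte 9: (c0 XOR 02) XOR 65 = c2 XOR 65 = a7
byte 10: (ea XOR 28) XOR 6e = c2 XOR 6e = ac
byte 11: (95 XOR 22) XOR 74 = b7 XOR 74 = c3

0a ae ef 26 50 38 f2 c7 ae a7 ac c3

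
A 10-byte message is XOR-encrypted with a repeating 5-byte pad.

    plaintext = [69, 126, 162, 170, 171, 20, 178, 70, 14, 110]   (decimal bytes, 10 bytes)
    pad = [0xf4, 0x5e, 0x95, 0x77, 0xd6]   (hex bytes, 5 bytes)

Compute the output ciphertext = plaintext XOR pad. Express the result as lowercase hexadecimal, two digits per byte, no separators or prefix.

The 5-byte key repeats, so the effective keystream is f4 5e 95 77 d6 f4 5e 95 77 d6.
byte 0: 45 xor f4 = b1
byte 1: 7e xor 5e = 20
byte 2: a2 xor 95 = 37
byte 3: aa xor 77 = dd
byte 4: ab xor d6 = 7d
byte 5: 14 xor f4 = e0
byte 6: b2 xor 5e = ec
byte 7: 46 xor 95 = d3
byte 8: 0e xor 77 = 79
byte 9: 6e xor d6 = b8

b12037dd7de0ecd379b8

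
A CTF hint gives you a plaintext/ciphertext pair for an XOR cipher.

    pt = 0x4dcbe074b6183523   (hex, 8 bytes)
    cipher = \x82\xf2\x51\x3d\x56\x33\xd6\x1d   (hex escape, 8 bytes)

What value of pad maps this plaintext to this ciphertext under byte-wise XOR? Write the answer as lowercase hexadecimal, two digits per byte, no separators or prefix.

Since cipher = pt ⊕ pad, XORing both sides with pt gives pad = pt ⊕ cipher.
byte 0: 4d xor 82 = cf
byte 1: cb xor f2 = 39
byte 2: e0 xor 51 = b1
byte 3: 74 xor 3d = 49
byte 4: b6 xor 56 = e0
byte 5: 18 xor 33 = 2b
byte 6: 35 xor d6 = e3
byte 7: 23 xor 1d = 3e

cf39b149e02be33e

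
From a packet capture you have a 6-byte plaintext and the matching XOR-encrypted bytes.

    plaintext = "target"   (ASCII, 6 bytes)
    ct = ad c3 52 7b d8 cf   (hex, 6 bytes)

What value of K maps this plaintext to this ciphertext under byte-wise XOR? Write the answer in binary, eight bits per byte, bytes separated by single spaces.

Since ct = plaintext ⊕ K, XORing both sides with plaintext gives K = plaintext ⊕ ct.
byte 0: 116 xor 173 = 217
byte 1:  97 xor 195 = 162
byte 2: 114 xor  82 =  32
byte 3: 103 xor 123 =  28
byte 4: 101 xor 216 = 189
byte 5: 116 xor 207 = 187

11011001 10100010 00100000 00011100 10111101 10111011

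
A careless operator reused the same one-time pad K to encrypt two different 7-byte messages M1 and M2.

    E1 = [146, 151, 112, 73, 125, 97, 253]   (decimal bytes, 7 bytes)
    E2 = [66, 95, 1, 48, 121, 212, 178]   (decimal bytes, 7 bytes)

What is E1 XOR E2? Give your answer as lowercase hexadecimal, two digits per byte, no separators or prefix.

d0c8717904b54f

E1 ⊕ E2 = (M1 ⊕ K) ⊕ (M2 ⊕ K) = M1 ⊕ M2 — the shared key cancels under XOR.
byte 0: 92 ⊕ 42 = d0
byte 1: 97 ⊕ 5f = c8
byte 2: 70 ⊕ 01 = 71
byte 3: 49 ⊕ 30 = 79
byte 4: 7d ⊕ 79 = 04
byte 5: 61 ⊕ d4 = b5
byte 6: fd ⊕ b2 = 4f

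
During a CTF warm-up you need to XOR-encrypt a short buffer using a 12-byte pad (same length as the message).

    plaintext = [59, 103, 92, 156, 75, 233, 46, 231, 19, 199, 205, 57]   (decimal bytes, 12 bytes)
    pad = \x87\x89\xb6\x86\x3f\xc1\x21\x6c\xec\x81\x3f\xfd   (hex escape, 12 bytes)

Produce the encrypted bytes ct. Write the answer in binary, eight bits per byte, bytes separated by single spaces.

3b ⊕ 87 = bc
67 ⊕ 89 = ee
5c ⊕ b6 = ea
9c ⊕ 86 = 1a
4b ⊕ 3f = 74
e9 ⊕ c1 = 28
2e ⊕ 21 = 0f
e7 ⊕ 6c = 8b
13 ⊕ ec = ff
c7 ⊕ 81 = 46
cd ⊕ 3f = f2
39 ⊕ fd = c4

10111100 11101110 11101010 00011010 01110100 00101000 00001111 10001011 11111111 01000110 11110010 11000100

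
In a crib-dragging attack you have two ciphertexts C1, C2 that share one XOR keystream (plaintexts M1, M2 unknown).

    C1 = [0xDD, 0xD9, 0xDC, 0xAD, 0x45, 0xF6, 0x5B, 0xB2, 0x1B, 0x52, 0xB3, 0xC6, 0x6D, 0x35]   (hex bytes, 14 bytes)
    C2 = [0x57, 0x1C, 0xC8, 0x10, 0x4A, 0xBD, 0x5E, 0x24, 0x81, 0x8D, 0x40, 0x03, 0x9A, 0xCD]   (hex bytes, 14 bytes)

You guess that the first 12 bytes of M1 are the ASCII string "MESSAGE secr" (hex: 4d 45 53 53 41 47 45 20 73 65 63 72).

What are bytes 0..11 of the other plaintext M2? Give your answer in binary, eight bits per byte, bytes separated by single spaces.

First, C1 ⊕ C2 = (M1 ⊕ K) ⊕ (M2 ⊕ K) = M1 ⊕ M2, so the key drops out. Then M2 = (M1 ⊕ M2) ⊕ M1 over the first 12 bytes.
byte 0: (dd ^ 57) ^ 4d = 8a ^ 4d = c7
byte 1: (d9 ^ 1c) ^ 45 = c5 ^ 45 = 80
byte 2: (dc ^ c8) ^ 53 = 14 ^ 53 = 47
byte 3: (ad ^ 10) ^ 53 = bd ^ 53 = ee
byte 4: (45 ^ 4a) ^ 41 = 0f ^ 41 = 4e
byte 5: (f6 ^ bd) ^ 47 = 4b ^ 47 = 0c
byte 6: (5b ^ 5e) ^ 45 = 05 ^ 45 = 40
byte 7: (b2 ^ 24) ^ 20 = 96 ^ 20 = b6
byte 8: (1b ^ 81) ^ 73 = 9a ^ 73 = e9
byte 9: (52 ^ 8d) ^ 65 = df ^ 65 = ba
byte 10: (b3 ^ 40) ^ 63 = f3 ^ 63 = 90
byte 11: (c6 ^ 03) ^ 72 = c5 ^ 72 = b7

11000111 10000000 01000111 11101110 01001110 00001100 01000000 10110110 11101001 10111010 10010000 10110111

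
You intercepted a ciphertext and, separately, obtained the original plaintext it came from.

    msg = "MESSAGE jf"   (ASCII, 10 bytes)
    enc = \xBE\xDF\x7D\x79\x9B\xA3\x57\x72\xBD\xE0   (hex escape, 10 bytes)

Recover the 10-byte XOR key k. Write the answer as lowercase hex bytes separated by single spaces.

f3 9a 2e 2a da e4 12 52 d7 86

Since enc = msg ⊕ k, XORing both sides with msg gives k = msg ⊕ enc.
4d ^ be = f3
45 ^ df = 9a
53 ^ 7d = 2e
53 ^ 79 = 2a
41 ^ 9b = da
47 ^ a3 = e4
45 ^ 57 = 12
20 ^ 72 = 52
6a ^ bd = d7
66 ^ e0 = 86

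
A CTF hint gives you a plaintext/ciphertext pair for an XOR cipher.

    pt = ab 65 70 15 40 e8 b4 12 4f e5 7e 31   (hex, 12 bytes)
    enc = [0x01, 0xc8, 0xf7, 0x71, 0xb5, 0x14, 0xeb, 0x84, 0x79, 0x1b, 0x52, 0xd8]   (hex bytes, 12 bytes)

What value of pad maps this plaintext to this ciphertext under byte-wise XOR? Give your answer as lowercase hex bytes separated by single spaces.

aa ad 87 64 f5 fc 5f 96 36 fe 2c e9

Since enc = pt ⊕ pad, XORing both sides with pt gives pad = pt ⊕ enc.
byte 0: 10101011 ^ 00000001 = 10101010
byte 1: 01100101 ^ 11001000 = 10101101
byte 2: 01110000 ^ 11110111 = 10000111
byte 3: 00010101 ^ 01110001 = 01100100
byte 4: 01000000 ^ 10110101 = 11110101
byte 5: 11101000 ^ 00010100 = 11111100
byte 6: 10110100 ^ 11101011 = 01011111
byte 7: 00010010 ^ 10000100 = 10010110
byte 8: 01001111 ^ 01111001 = 00110110
byte 9: 11100101 ^ 00011011 = 11111110
byte 10: 01111110 ^ 01010010 = 00101100
byte 11: 00110001 ^ 11011000 = 11101001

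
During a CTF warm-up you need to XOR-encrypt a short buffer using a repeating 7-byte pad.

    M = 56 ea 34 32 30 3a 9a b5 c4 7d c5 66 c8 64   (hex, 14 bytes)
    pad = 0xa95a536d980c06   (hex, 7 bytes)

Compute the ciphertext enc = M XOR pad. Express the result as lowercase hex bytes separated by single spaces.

ff b0 67 5f a8 36 9c 1c 9e 2e a8 fe c4 62

The 7-byte key repeats, so the effective keystream is a9 5a 53 6d 98 0c 06 a9 5a 53 6d 98 0c 06.
byte 0:  86 XOR 169 = 255
byte 1: 234 XOR  90 = 176
byte 2:  52 XOR  83 = 103
byte 3:  50 XOR 109 =  95
byte 4:  48 XOR 152 = 168
byte 5:  58 XOR  12 =  54
byte 6: 154 XOR   6 = 156
byte 7: 181 XOR 169 =  28
byte 8: 196 XOR  90 = 158
byte 9: 125 XOR  83 =  46
byte 10: 197 XOR 109 = 168
byte 11: 102 XOR 152 = 254
byte 12: 200 XOR  12 = 196
byte 13: 100 XOR   6 =  98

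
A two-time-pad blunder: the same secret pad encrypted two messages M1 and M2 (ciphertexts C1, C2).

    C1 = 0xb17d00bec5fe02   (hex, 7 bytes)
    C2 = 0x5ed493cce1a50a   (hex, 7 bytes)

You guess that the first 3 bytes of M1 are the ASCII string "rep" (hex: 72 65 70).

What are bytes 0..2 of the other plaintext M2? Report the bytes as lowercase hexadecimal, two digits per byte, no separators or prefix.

First, C1 ⊕ C2 = (M1 ⊕ K) ⊕ (M2 ⊕ K) = M1 ⊕ M2, so the key drops out. Then M2 = (M1 ⊕ M2) ⊕ M1 over the first 3 bytes.
byte 0: (b1 ⊕ 5e) ⊕ 72 = ef ⊕ 72 = 9d
byte 1: (7d ⊕ d4) ⊕ 65 = a9 ⊕ 65 = cc
byte 2: (00 ⊕ 93) ⊕ 70 = 93 ⊕ 70 = e3

9dcce3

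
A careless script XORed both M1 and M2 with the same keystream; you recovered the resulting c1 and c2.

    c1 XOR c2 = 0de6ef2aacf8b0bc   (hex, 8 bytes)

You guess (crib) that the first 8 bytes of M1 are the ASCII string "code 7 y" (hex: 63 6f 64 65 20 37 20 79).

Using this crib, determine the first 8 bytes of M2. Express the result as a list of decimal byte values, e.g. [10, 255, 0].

[110, 137, 139, 79, 140, 207, 144, 197]

Since c1 ⊕ c2 = M1 ⊕ M2, XORing with the guessed M1 bytes yields the corresponding M2 bytes: M2 = (c1 ⊕ c2) ⊕ M1.
0d ⊕ 63 = 6e
e6 ⊕ 6f = 89
ef ⊕ 64 = 8b
2a ⊕ 65 = 4f
ac ⊕ 20 = 8c
f8 ⊕ 37 = cf
b0 ⊕ 20 = 90
bc ⊕ 79 = c5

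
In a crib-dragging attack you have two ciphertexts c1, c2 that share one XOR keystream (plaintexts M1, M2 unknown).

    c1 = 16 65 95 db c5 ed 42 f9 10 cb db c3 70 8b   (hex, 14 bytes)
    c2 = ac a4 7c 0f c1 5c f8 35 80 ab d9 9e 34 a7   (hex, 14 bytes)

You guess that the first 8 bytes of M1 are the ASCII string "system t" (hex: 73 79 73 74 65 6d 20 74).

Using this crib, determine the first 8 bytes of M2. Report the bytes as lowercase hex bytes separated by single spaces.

c9 b8 9a a0 61 dc 9a b8

First, c1 ⊕ c2 = (M1 ⊕ K) ⊕ (M2 ⊕ K) = M1 ⊕ M2, so the key drops out. Then M2 = (M1 ⊕ M2) ⊕ M1 over the first 8 bytes.
byte 0: (16 ⊕ ac) ⊕ 73 = ba ⊕ 73 = c9
byte 1: (65 ⊕ a4) ⊕ 79 = c1 ⊕ 79 = b8
byte 2: (95 ⊕ 7c) ⊕ 73 = e9 ⊕ 73 = 9a
byte 3: (db ⊕ 0f) ⊕ 74 = d4 ⊕ 74 = a0
byte 4: (c5 ⊕ c1) ⊕ 65 = 04 ⊕ 65 = 61
byte 5: (ed ⊕ 5c) ⊕ 6d = b1 ⊕ 6d = dc
byte 6: (42 ⊕ f8) ⊕ 20 = ba ⊕ 20 = 9a
byte 7: (f9 ⊕ 35) ⊕ 74 = cc ⊕ 74 = b8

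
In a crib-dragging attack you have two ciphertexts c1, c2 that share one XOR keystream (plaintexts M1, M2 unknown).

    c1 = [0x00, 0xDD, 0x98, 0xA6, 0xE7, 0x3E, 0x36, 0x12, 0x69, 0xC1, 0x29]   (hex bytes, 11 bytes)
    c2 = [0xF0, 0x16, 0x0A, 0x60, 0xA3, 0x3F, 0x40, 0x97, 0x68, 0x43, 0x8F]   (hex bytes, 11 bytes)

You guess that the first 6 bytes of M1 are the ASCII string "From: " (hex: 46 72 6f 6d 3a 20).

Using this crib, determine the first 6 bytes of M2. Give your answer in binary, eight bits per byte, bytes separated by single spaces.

10110110 10111001 11111101 10101011 01111110 00100001

First, c1 ⊕ c2 = (M1 ⊕ K) ⊕ (M2 ⊕ K) = M1 ⊕ M2, so the key drops out. Then M2 = (M1 ⊕ M2) ⊕ M1 over the first 6 bytes.
byte 0: (00 ^ f0) ^ 46 = f0 ^ 46 = b6
byte 1: (dd ^ 16) ^ 72 = cb ^ 72 = b9
byte 2: (98 ^ 0a) ^ 6f = 92 ^ 6f = fd
byte 3: (a6 ^ 60) ^ 6d = c6 ^ 6d = ab
byte 4: (e7 ^ a3) ^ 3a = 44 ^ 3a = 7e
byte 5: (3e ^ 3f) ^ 20 = 01 ^ 20 = 21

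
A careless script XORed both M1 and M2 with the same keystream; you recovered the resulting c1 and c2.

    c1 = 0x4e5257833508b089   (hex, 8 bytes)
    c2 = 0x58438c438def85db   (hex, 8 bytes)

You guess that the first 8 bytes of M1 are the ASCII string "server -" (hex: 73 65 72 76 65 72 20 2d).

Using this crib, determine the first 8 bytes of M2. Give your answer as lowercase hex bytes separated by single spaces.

65 74 a9 b6 dd 95 15 7f

First, c1 ⊕ c2 = (M1 ⊕ K) ⊕ (M2 ⊕ K) = M1 ⊕ M2, so the key drops out. Then M2 = (M1 ⊕ M2) ⊕ M1 over the first 8 bytes.
byte 0: (4e XOR 58) XOR 73 = 16 XOR 73 = 65
byte 1: (52 XOR 43) XOR 65 = 11 XOR 65 = 74
byte 2: (57 XOR 8c) XOR 72 = db XOR 72 = a9
byte 3: (83 XOR 43) XOR 76 = c0 XOR 76 = b6
byte 4: (35 XOR 8d) XOR 65 = b8 XOR 65 = dd
byte 5: (08 XOR ef) XOR 72 = e7 XOR 72 = 95
byte 6: (b0 XOR 85) XOR 20 = 35 XOR 20 = 15
byte 7: (89 XOR db) XOR 2d = 52 XOR 2d = 7f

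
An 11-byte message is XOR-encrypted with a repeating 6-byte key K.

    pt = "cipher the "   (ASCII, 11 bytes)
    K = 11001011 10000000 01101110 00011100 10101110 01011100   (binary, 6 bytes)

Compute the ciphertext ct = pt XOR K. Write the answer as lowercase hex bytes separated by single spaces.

The 6-byte key repeats, so the effective keystream is cb 80 6e 1c ae 5c cb 80 6e 1c ae.
byte 0: 63 XOR cb = a8
byte 1: 69 XOR 80 = e9
byte 2: 70 XOR 6e = 1e
byte 3: 68 XOR 1c = 74
byte 4: 65 XOR ae = cb
byte 5: 72 XOR 5c = 2e
byte 6: 20 XOR cb = eb
byte 7: 74 XOR 80 = f4
byte 8: 68 XOR 6e = 06
byte 9: 65 XOR 1c = 79
byte 10: 20 XOR ae = 8e

a8 e9 1e 74 cb 2e eb f4 06 79 8e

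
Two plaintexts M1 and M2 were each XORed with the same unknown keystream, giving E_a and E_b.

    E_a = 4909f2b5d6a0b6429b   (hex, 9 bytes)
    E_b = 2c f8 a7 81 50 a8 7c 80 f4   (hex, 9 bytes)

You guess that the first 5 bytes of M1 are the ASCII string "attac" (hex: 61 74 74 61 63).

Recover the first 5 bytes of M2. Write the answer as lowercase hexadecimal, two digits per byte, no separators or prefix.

04852155e5

First, E_a ⊕ E_b = (M1 ⊕ K) ⊕ (M2 ⊕ K) = M1 ⊕ M2, so the key drops out. Then M2 = (M1 ⊕ M2) ⊕ M1 over the first 5 bytes.
byte 0: (49 XOR 2c) XOR 61 = 65 XOR 61 = 04
byte 1: (09 XOR f8) XOR 74 = f1 XOR 74 = 85
byte 2: (f2 XOR a7) XOR 74 = 55 XOR 74 = 21
byte 3: (b5 XOR 81) XOR 61 = 34 XOR 61 = 55
byte 4: (d6 XOR 50) XOR 63 = 86 XOR 63 = e5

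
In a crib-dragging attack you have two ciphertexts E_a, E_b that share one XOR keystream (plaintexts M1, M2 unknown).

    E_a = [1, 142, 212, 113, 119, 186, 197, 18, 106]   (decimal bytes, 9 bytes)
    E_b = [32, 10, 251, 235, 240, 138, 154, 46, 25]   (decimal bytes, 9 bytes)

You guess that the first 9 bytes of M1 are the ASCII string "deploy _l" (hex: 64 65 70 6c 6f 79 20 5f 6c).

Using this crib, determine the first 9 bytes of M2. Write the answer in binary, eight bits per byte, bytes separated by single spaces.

01000101 11100001 01011111 11110110 11101000 01001001 01111111 01100011 00011111

First, E_a ⊕ E_b = (M1 ⊕ K) ⊕ (M2 ⊕ K) = M1 ⊕ M2, so the key drops out. Then M2 = (M1 ⊕ M2) ⊕ M1 over the first 9 bytes.
byte 0: (01 ⊕ 20) ⊕ 64 = 21 ⊕ 64 = 45
byte 1: (8e ⊕ 0a) ⊕ 65 = 84 ⊕ 65 = e1
byte 2: (d4 ⊕ fb) ⊕ 70 = 2f ⊕ 70 = 5f
byte 3: (71 ⊕ eb) ⊕ 6c = 9a ⊕ 6c = f6
byte 4: (77 ⊕ f0) ⊕ 6f = 87 ⊕ 6f = e8
byte 5: (ba ⊕ 8a) ⊕ 79 = 30 ⊕ 79 = 49
byte 6: (c5 ⊕ 9a) ⊕ 20 = 5f ⊕ 20 = 7f
byte 7: (12 ⊕ 2e) ⊕ 5f = 3c ⊕ 5f = 63
byte 8: (6a ⊕ 19) ⊕ 6c = 73 ⊕ 6c = 1f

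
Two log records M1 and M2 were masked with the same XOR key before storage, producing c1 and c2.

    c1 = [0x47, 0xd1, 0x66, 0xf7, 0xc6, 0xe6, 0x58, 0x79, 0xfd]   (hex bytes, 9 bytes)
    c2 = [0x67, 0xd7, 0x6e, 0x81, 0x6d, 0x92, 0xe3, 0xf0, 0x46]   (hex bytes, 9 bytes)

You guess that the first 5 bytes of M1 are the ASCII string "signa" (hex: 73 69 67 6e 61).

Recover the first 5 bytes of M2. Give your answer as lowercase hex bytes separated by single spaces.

53 6f 6f 18 ca

First, c1 ⊕ c2 = (M1 ⊕ K) ⊕ (M2 ⊕ K) = M1 ⊕ M2, so the key drops out. Then M2 = (M1 ⊕ M2) ⊕ M1 over the first 5 bytes.
byte 0: (47 ⊕ 67) ⊕ 73 = 20 ⊕ 73 = 53
byte 1: (d1 ⊕ d7) ⊕ 69 = 06 ⊕ 69 = 6f
byte 2: (66 ⊕ 6e) ⊕ 67 = 08 ⊕ 67 = 6f
byte 3: (f7 ⊕ 81) ⊕ 6e = 76 ⊕ 6e = 18
byte 4: (c6 ⊕ 6d) ⊕ 61 = ab ⊕ 61 = ca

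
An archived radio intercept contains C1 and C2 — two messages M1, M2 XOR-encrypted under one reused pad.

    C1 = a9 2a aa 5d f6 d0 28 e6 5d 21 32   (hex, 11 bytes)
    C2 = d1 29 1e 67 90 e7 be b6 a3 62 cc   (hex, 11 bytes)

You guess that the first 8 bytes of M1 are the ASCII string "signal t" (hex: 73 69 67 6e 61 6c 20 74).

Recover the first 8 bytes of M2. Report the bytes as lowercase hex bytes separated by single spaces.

0b 6a d3 54 07 5b b6 24

First, C1 ⊕ C2 = (M1 ⊕ K) ⊕ (M2 ⊕ K) = M1 ⊕ M2, so the key drops out. Then M2 = (M1 ⊕ M2) ⊕ M1 over the first 8 bytes.
byte 0: (a9 xor d1) xor 73 = 78 xor 73 = 0b
byte 1: (2a xor 29) xor 69 = 03 xor 69 = 6a
byte 2: (aa xor 1e) xor 67 = b4 xor 67 = d3
byte 3: (5d xor 67) xor 6e = 3a xor 6e = 54
byte 4: (f6 xor 90) xor 61 = 66 xor 61 = 07
byte 5: (d0 xor e7) xor 6c = 37 xor 6c = 5b
byte 6: (28 xor be) xor 20 = 96 xor 20 = b6
byte 7: (e6 xor b6) xor 74 = 50 xor 74 = 24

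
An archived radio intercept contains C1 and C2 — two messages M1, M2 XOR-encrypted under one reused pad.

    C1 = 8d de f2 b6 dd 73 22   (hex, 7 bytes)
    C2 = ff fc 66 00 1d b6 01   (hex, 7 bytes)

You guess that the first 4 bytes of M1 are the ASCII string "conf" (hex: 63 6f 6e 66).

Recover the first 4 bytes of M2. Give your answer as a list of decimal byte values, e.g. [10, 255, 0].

[17, 77, 250, 208]

First, C1 ⊕ C2 = (M1 ⊕ K) ⊕ (M2 ⊕ K) = M1 ⊕ M2, so the key drops out. Then M2 = (M1 ⊕ M2) ⊕ M1 over the first 4 bytes.
byte 0: (8d XOR ff) XOR 63 = 72 XOR 63 = 11
byte 1: (de XOR fc) XOR 6f = 22 XOR 6f = 4d
byte 2: (f2 XOR 66) XOR 6e = 94 XOR 6e = fa
byte 3: (b6 XOR 00) XOR 66 = b6 XOR 66 = d0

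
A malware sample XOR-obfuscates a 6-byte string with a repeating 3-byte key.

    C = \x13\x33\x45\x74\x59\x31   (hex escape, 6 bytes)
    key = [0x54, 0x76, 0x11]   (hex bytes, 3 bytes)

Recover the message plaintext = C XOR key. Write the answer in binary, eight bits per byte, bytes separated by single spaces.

01000111 01000101 01010100 00100000 00101111 00100000

The 3-byte key repeats, so the effective keystream is 54 76 11 54 76 11.
byte 0: 13 ⊕ 54 = 47
byte 1: 33 ⊕ 76 = 45
byte 2: 45 ⊕ 11 = 54
byte 3: 74 ⊕ 54 = 20
byte 4: 59 ⊕ 76 = 2f
byte 5: 31 ⊕ 11 = 20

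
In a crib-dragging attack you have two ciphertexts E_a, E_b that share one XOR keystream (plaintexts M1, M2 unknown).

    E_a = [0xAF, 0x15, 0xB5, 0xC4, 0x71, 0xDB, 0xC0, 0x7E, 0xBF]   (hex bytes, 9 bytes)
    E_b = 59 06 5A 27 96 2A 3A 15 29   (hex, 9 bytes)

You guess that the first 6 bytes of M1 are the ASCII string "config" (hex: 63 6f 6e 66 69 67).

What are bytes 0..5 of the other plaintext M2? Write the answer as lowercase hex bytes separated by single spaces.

95 7c 81 85 8e 96

First, E_a ⊕ E_b = (M1 ⊕ K) ⊕ (M2 ⊕ K) = M1 ⊕ M2, so the key drops out. Then M2 = (M1 ⊕ M2) ⊕ M1 over the first 6 bytes.
byte 0: (af ^ 59) ^ 63 = f6 ^ 63 = 95
byte 1: (15 ^ 06) ^ 6f = 13 ^ 6f = 7c
byte 2: (b5 ^ 5a) ^ 6e = ef ^ 6e = 81
byte 3: (c4 ^ 27) ^ 66 = e3 ^ 66 = 85
byte 4: (71 ^ 96) ^ 69 = e7 ^ 69 = 8e
byte 5: (db ^ 2a) ^ 67 = f1 ^ 67 = 96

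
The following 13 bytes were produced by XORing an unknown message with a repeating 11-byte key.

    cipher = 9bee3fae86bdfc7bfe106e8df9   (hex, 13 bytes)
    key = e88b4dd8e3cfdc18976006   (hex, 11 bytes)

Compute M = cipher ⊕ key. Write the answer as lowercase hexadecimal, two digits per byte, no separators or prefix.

73657276657220636970686572

The 11-byte key repeats, so the effective keystream is e8 8b 4d d8 e3 cf dc 18 97 60 06 e8 8b.
byte 0: 9b XOR e8 = 73
byte 1: ee XOR 8b = 65
byte 2: 3f XOR 4d = 72
byte 3: ae XOR d8 = 76
byte 4: 86 XOR e3 = 65
byte 5: bd XOR cf = 72
byte 6: fc XOR dc = 20
byte 7: 7b XOR 18 = 63
byte 8: fe XOR 97 = 69
byte 9: 10 XOR 60 = 70
byte 10: 6e XOR 06 = 68
byte 11: 8d XOR e8 = 65
byte 12: f9 XOR 8b = 72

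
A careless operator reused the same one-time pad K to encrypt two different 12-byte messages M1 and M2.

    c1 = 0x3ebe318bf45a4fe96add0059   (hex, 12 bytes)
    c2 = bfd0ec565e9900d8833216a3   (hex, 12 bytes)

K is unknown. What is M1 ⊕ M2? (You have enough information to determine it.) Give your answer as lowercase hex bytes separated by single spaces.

c1 ⊕ c2 = (M1 ⊕ K) ⊕ (M2 ⊕ K) = M1 ⊕ M2 — the shared key cancels under XOR.
3e ^ bf = 81
be ^ d0 = 6e
31 ^ ec = dd
8b ^ 56 = dd
f4 ^ 5e = aa
5a ^ 99 = c3
4f ^ 00 = 4f
e9 ^ d8 = 31
6a ^ 83 = e9
dd ^ 32 = ef
00 ^ 16 = 16
59 ^ a3 = fa

81 6e dd dd aa c3 4f 31 e9 ef 16 fa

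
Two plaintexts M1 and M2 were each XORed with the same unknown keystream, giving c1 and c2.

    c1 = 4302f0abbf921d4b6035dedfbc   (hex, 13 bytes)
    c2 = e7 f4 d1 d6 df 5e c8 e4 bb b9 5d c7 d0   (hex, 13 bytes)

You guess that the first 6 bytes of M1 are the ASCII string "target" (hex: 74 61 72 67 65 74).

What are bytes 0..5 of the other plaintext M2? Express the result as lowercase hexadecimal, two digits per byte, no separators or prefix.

First, c1 ⊕ c2 = (M1 ⊕ K) ⊕ (M2 ⊕ K) = M1 ⊕ M2, so the key drops out. Then M2 = (M1 ⊕ M2) ⊕ M1 over the first 6 bytes.
byte 0: (43 xor e7) xor 74 = a4 xor 74 = d0
byte 1: (02 xor f4) xor 61 = f6 xor 61 = 97
byte 2: (f0 xor d1) xor 72 = 21 xor 72 = 53
byte 3: (ab xor d6) xor 67 = 7d xor 67 = 1a
byte 4: (bf xor df) xor 65 = 60 xor 65 = 05
byte 5: (92 xor 5e) xor 74 = cc xor 74 = b8

d097531a05b8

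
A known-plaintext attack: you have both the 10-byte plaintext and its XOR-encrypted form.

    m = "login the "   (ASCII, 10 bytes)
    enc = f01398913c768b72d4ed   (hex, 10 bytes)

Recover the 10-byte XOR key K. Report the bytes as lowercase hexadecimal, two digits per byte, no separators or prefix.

9c7cfff85256ff1ab1cd

Since enc = m ⊕ K, XORing both sides with m gives K = m ⊕ enc.
6c ^ f0 = 9c
6f ^ 13 = 7c
67 ^ 98 = ff
69 ^ 91 = f8
6e ^ 3c = 52
20 ^ 76 = 56
74 ^ 8b = ff
68 ^ 72 = 1a
65 ^ d4 = b1
20 ^ ed = cd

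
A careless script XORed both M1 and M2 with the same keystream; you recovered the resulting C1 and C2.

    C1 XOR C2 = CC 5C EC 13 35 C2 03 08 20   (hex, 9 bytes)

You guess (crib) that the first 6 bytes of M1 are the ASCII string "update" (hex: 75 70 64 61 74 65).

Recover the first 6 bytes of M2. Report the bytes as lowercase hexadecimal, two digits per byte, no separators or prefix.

Since C1 ⊕ C2 = M1 ⊕ M2, XORing with the guessed M1 bytes yields the corresponding M2 bytes: M2 = (C1 ⊕ C2) ⊕ M1.
byte 0: 11001100 XOR 01110101 = 10111001
byte 1: 01011100 XOR 01110000 = 00101100
byte 2: 11101100 XOR 01100100 = 10001000
byte 3: 00010011 XOR 01100001 = 01110010
byte 4: 00110101 XOR 01110100 = 01000001
byte 5: 11000010 XOR 01100101 = 10100111

b92c887241a7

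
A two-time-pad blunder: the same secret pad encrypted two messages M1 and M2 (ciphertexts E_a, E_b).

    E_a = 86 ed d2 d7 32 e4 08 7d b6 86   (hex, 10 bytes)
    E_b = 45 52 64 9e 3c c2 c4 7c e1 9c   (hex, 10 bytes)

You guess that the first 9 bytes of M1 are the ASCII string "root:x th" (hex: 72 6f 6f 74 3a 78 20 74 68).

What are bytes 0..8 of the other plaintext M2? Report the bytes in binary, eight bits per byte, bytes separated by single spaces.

First, E_a ⊕ E_b = (M1 ⊕ K) ⊕ (M2 ⊕ K) = M1 ⊕ M2, so the key drops out. Then M2 = (M1 ⊕ M2) ⊕ M1 over the first 9 bytes.
byte 0: (86 xor 45) xor 72 = c3 xor 72 = b1
byte 1: (ed xor 52) xor 6f = bf xor 6f = d0
byte 2: (d2 xor 64) xor 6f = b6 xor 6f = d9
byte 3: (d7 xor 9e) xor 74 = 49 xor 74 = 3d
byte 4: (32 xor 3c) xor 3a = 0e xor 3a = 34
byte 5: (e4 xor c2) xor 78 = 26 xor 78 = 5e
byte 6: (08 xor c4) xor 20 = cc xor 20 = ec
byte 7: (7d xor 7c) xor 74 = 01 xor 74 = 75
byte 8: (b6 xor e1) xor 68 = 57 xor 68 = 3f

10110001 11010000 11011001 00111101 00110100 01011110 11101100 01110101 00111111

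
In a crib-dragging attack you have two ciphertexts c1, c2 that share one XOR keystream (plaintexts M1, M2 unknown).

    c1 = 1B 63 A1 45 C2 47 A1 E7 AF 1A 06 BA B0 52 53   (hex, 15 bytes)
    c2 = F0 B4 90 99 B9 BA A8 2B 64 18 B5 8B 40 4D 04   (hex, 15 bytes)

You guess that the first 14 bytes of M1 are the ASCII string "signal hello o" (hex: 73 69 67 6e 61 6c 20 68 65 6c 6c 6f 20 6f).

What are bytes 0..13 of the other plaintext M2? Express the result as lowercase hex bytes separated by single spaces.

First, c1 ⊕ c2 = (M1 ⊕ K) ⊕ (M2 ⊕ K) = M1 ⊕ M2, so the key drops out. Then M2 = (M1 ⊕ M2) ⊕ M1 over the first 14 bytes.
byte 0: (1b XOR f0) XOR 73 = eb XOR 73 = 98
byte 1: (63 XOR b4) XOR 69 = d7 XOR 69 = be
byte 2: (a1 XOR 90) XOR 67 = 31 XOR 67 = 56
byte 3: (45 XOR 99) XOR 6e = dc XOR 6e = b2
byte 4: (c2 XOR b9) XOR 61 = 7b XOR 61 = 1a
byte 5: (47 XOR ba) XOR 6c = fd XOR 6c = 91
byte 6: (a1 XOR a8) XOR 20 = 09 XOR 20 = 29
byte 7: (e7 XOR 2b) XOR 68 = cc XOR 68 = a4
byte 8: (af XOR 64) XOR 65 = cb XOR 65 = ae
byte 9: (1a XOR 18) XOR 6c = 02 XOR 6c = 6e
byte 10: (06 XOR b5) XOR 6c = b3 XOR 6c = df
byte 11: (ba XOR 8b) XOR 6f = 31 XOR 6f = 5e
byte 12: (b0 XOR 40) XOR 20 = f0 XOR 20 = d0
byte 13: (52 XOR 4d) XOR 6f = 1f XOR 6f = 70

98 be 56 b2 1a 91 29 a4 ae 6e df 5e d0 70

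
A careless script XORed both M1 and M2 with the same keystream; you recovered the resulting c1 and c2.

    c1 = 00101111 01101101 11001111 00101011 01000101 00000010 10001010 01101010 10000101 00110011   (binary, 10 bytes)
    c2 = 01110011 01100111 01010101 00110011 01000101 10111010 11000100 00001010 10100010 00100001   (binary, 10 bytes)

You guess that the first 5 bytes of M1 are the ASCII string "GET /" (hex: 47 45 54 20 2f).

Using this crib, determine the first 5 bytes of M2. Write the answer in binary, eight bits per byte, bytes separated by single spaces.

00011011 01001111 11001110 00111000 00101111

First, c1 ⊕ c2 = (M1 ⊕ K) ⊕ (M2 ⊕ K) = M1 ⊕ M2, so the key drops out. Then M2 = (M1 ⊕ M2) ⊕ M1 over the first 5 bytes.
byte 0: (2f XOR 73) XOR 47 = 5c XOR 47 = 1b
byte 1: (6d XOR 67) XOR 45 = 0a XOR 45 = 4f
byte 2: (cf XOR 55) XOR 54 = 9a XOR 54 = ce
byte 3: (2b XOR 33) XOR 20 = 18 XOR 20 = 38
byte 4: (45 XOR 45) XOR 2f = 00 XOR 2f = 2f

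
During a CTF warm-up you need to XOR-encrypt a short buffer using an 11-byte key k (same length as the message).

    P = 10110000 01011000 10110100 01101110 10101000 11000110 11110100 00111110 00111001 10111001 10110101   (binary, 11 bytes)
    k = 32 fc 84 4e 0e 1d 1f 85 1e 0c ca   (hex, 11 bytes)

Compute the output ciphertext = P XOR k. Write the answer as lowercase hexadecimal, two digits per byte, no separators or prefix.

XOR is its own inverse, so applying the key byte-wise gives the result directly.
byte 0: 10110000 XOR 00110010 = 10000010
byte 1: 01011000 XOR 11111100 = 10100100
byte 2: 10110100 XOR 10000100 = 00110000
byte 3: 01101110 XOR 01001110 = 00100000
byte 4: 10101000 XOR 00001110 = 10100110
byte 5: 11000110 XOR 00011101 = 11011011
byte 6: 11110100 XOR 00011111 = 11101011
byte 7: 00111110 XOR 10000101 = 10111011
byte 8: 00111001 XOR 00011110 = 00100111
byte 9: 10111001 XOR 00001100 = 10110101
byte 10: 10110101 XOR 11001010 = 01111111

82a43020a6dbebbb27b57f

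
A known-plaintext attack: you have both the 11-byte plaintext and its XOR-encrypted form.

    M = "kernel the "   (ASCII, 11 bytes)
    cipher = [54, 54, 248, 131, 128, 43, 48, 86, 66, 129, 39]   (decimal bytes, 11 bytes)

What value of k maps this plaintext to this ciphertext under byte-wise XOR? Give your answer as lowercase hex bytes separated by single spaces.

5d 53 8a ed e5 47 10 22 2a e4 07

Since cipher = M ⊕ k, XORing both sides with M gives k = M ⊕ cipher.
6b xor 36 = 5d
65 xor 36 = 53
72 xor f8 = 8a
6e xor 83 = ed
65 xor 80 = e5
6c xor 2b = 47
20 xor 30 = 10
74 xor 56 = 22
68 xor 42 = 2a
65 xor 81 = e4
20 xor 27 = 07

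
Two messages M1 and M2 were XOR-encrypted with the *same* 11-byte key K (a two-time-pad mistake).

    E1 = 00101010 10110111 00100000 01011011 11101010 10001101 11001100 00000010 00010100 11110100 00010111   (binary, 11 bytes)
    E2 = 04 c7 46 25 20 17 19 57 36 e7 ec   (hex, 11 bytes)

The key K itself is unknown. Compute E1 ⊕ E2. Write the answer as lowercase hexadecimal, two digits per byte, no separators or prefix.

E1 ⊕ E2 = (M1 ⊕ K) ⊕ (M2 ⊕ K) = M1 ⊕ M2 — the shared key cancels under XOR.
 42 ^   4 =  46
183 ^ 199 = 112
 32 ^  70 = 102
 91 ^  37 = 126
234 ^  32 = 202
141 ^  23 = 154
204 ^  25 = 213
  2 ^  87 =  85
 20 ^  54 =  34
244 ^ 231 =  19
 23 ^ 236 = 251

2e70667eca9ad5552213fb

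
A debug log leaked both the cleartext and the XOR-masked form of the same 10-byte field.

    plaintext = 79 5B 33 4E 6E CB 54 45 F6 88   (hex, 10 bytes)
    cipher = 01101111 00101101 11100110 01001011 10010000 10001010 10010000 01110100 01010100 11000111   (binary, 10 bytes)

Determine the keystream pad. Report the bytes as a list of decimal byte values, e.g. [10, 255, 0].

Since cipher = plaintext ⊕ pad, XORing both sides with plaintext gives pad = plaintext ⊕ cipher.
121 ⊕ 111 =  22
 91 ⊕  45 = 118
 51 ⊕ 230 = 213
 78 ⊕  75 =   5
110 ⊕ 144 = 254
203 ⊕ 138 =  65
 84 ⊕ 144 = 196
 69 ⊕ 116 =  49
246 ⊕  84 = 162
136 ⊕ 199 =  79

[22, 118, 213, 5, 254, 65, 196, 49, 162, 79]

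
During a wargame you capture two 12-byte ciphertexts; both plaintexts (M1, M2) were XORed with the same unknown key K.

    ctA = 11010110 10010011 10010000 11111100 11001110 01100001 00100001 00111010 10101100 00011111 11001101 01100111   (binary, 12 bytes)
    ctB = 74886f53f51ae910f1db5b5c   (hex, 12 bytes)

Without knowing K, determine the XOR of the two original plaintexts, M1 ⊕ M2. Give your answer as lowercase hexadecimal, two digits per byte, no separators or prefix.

a21bffaf3b7bc82a5dc4963b

ctA ⊕ ctB = (M1 ⊕ K) ⊕ (M2 ⊕ K) = M1 ⊕ M2 — the shared key cancels under XOR.
byte 0: d6 ⊕ 74 = a2
byte 1: 93 ⊕ 88 = 1b
byte 2: 90 ⊕ 6f = ff
byte 3: fc ⊕ 53 = af
byte 4: ce ⊕ f5 = 3b
byte 5: 61 ⊕ 1a = 7b
byte 6: 21 ⊕ e9 = c8
byte 7: 3a ⊕ 10 = 2a
byte 8: ac ⊕ f1 = 5d
byte 9: 1f ⊕ db = c4
byte 10: cd ⊕ 5b = 96
byte 11: 67 ⊕ 5c = 3b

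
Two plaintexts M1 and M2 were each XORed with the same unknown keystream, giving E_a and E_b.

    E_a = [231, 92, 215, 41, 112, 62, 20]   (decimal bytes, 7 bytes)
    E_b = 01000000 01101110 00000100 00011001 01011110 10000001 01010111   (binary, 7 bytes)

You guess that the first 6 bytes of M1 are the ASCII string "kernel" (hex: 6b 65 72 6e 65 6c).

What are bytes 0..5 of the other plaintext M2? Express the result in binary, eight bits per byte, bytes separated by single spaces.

11001100 01010111 10100001 01011110 01001011 11010011

First, E_a ⊕ E_b = (M1 ⊕ K) ⊕ (M2 ⊕ K) = M1 ⊕ M2, so the key drops out. Then M2 = (M1 ⊕ M2) ⊕ M1 over the first 6 bytes.
byte 0: (e7 xor 40) xor 6b = a7 xor 6b = cc
byte 1: (5c xor 6e) xor 65 = 32 xor 65 = 57
byte 2: (d7 xor 04) xor 72 = d3 xor 72 = a1
byte 3: (29 xor 19) xor 6e = 30 xor 6e = 5e
byte 4: (70 xor 5e) xor 65 = 2e xor 65 = 4b
byte 5: (3e xor 81) xor 6c = bf xor 6c = d3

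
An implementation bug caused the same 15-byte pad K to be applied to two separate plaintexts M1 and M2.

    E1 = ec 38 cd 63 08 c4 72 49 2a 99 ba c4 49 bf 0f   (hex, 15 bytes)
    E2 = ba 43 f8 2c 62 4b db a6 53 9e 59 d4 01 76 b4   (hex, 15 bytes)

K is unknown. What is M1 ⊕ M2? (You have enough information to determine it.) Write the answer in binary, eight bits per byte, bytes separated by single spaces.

E1 ⊕ E2 = (M1 ⊕ K) ⊕ (M2 ⊕ K) = M1 ⊕ M2 — the shared key cancels under XOR.
ec ^ ba = 56
38 ^ 43 = 7b
cd ^ f8 = 35
63 ^ 2c = 4f
08 ^ 62 = 6a
c4 ^ 4b = 8f
72 ^ db = a9
49 ^ a6 = ef
2a ^ 53 = 79
99 ^ 9e = 07
ba ^ 59 = e3
c4 ^ d4 = 10
49 ^ 01 = 48
bf ^ 76 = c9
0f ^ b4 = bb

01010110 01111011 00110101 01001111 01101010 10001111 10101001 11101111 01111001 00000111 11100011 00010000 01001000 11001001 10111011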